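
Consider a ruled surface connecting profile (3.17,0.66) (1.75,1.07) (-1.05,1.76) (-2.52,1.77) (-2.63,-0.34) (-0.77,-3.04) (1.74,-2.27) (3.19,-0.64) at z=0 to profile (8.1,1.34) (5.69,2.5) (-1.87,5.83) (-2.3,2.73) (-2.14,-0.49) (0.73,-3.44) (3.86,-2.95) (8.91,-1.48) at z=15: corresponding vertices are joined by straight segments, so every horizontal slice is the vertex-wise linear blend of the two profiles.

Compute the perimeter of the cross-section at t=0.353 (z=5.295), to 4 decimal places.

Cross-section at t=0.353: each vertex is (1-t)·p0[i] + t·p1[i].
  v1: (1-0.353)·(3.17,0.66) + 0.353·(8.1,1.34) = (4.9103,0.9000)
  v2: (1-0.353)·(1.75,1.07) + 0.353·(5.69,2.5) = (3.1408,1.5748)
  v3: (1-0.353)·(-1.05,1.76) + 0.353·(-1.87,5.83) = (-1.3395,3.1967)
  v4: (1-0.353)·(-2.52,1.77) + 0.353·(-2.3,2.73) = (-2.4423,2.1089)
  v5: (1-0.353)·(-2.63,-0.34) + 0.353·(-2.14,-0.49) = (-2.4570,-0.3930)
  v6: (1-0.353)·(-0.77,-3.04) + 0.353·(0.73,-3.44) = (-0.2405,-3.1812)
  v7: (1-0.353)·(1.74,-2.27) + 0.353·(3.86,-2.95) = (2.4884,-2.5100)
  v8: (1-0.353)·(3.19,-0.64) + 0.353·(8.91,-1.48) = (5.2092,-0.9365)
Perimeter = Σ |v_{i+1} − v_i|:
  edge 1→2: √(-1.7695² + 0.6748²) = 1.8938 (running 1.8938)
  edge 2→3: √(-4.4803² + 1.6219²) = 4.7648 (running 6.6586)
  edge 3→4: √(-1.1029² + -1.0878²) = 1.5491 (running 8.2077)
  edge 4→5: √(-0.0147² + -2.5018²) = 2.5019 (running 10.7096)
  edge 5→6: √(2.2165² + -2.7883²) = 3.5619 (running 14.2715)
  edge 6→7: √(2.7289² + 0.6712²) = 2.8102 (running 17.0817)
  edge 7→8: √(2.7208² + 1.5735²) = 3.1430 (running 20.2247)
  edge 8→1: √(-0.2989² + 1.8366²) = 1.8607 (running 22.0854)
Perimeter = 22.0854

Perimeter at t=0.353: 22.0854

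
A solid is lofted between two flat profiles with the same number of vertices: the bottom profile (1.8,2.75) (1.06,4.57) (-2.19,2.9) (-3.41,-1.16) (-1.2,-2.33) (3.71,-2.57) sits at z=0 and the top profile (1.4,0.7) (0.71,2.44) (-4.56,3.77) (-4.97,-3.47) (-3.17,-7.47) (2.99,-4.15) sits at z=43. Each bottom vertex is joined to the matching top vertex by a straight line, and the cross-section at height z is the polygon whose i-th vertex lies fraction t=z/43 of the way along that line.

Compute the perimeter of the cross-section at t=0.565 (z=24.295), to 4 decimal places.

Perimeter at t=0.565: 26.8438

Cross-section at t=0.565: each vertex is (1-t)·p0[i] + t·p1[i].
  v1: (1-0.565)·(1.8,2.75) + 0.565·(1.4,0.7) = (1.5740,1.5917)
  v2: (1-0.565)·(1.06,4.57) + 0.565·(0.71,2.44) = (0.8622,3.3666)
  v3: (1-0.565)·(-2.19,2.9) + 0.565·(-4.56,3.77) = (-3.5290,3.3915)
  v4: (1-0.565)·(-3.41,-1.16) + 0.565·(-4.97,-3.47) = (-4.2914,-2.4651)
  v5: (1-0.565)·(-1.2,-2.33) + 0.565·(-3.17,-7.47) = (-2.3130,-5.2341)
  v6: (1-0.565)·(3.71,-2.57) + 0.565·(2.99,-4.15) = (3.3032,-3.4627)
Perimeter = Σ |v_{i+1} − v_i|:
  edge 1→2: √(-0.7118² + 1.7748²) = 1.9122 (running 1.9122)
  edge 2→3: √(-4.3913² + 0.0250²) = 4.3914 (running 6.3036)
  edge 3→4: √(-0.7623² + -5.8567²) = 5.9061 (running 12.2097)
  edge 4→5: √(1.9783² + -2.7689²) = 3.4031 (running 15.6128)
  edge 5→6: √(5.6162² + 1.7714²) = 5.8890 (running 21.5017)
  edge 6→1: √(-1.7292² + 5.0545²) = 5.3421 (running 26.8438)
Perimeter = 26.8438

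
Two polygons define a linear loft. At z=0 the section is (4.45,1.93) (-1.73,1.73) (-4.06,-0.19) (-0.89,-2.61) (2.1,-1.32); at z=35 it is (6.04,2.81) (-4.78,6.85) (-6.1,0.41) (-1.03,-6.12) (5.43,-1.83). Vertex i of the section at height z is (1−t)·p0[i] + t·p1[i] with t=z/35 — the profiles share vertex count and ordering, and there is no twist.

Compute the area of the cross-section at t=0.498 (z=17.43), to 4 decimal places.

Area at t=0.498: 54.3819

Cross-section at t=0.498: each vertex is (1-t)·p0[i] + t·p1[i].
  v1: (1-0.498)·(4.45,1.93) + 0.498·(6.04,2.81) = (5.2418,2.3682)
  v2: (1-0.498)·(-1.73,1.73) + 0.498·(-4.78,6.85) = (-3.2489,4.2798)
  v3: (1-0.498)·(-4.06,-0.19) + 0.498·(-6.1,0.41) = (-5.0759,0.1088)
  v4: (1-0.498)·(-0.89,-2.61) + 0.498·(-1.03,-6.12) = (-0.9597,-4.3580)
  v5: (1-0.498)·(2.1,-1.32) + 0.498·(5.43,-1.83) = (3.7583,-1.5740)
Shoelace sum Σ(x_i·y_{i+1} − x_{i+1}·y_i):
  i=1: 5.2418·4.2798 − -3.2489·2.3682 = +30.1279 (running +30.1279)
  i=2: -3.2489·0.1088 − -5.0759·4.2798 = +21.3702 (running +51.4981)
  i=3: -5.0759·-4.3580 − -0.9597·0.1088 = +22.2252 (running +73.7233)
  i=4: -0.9597·-1.5740 − 3.7583·-4.3580 = +17.8894 (running +91.6127)
  i=5: 3.7583·2.3682 − 5.2418·-1.5740 = +17.1512 (running +108.7638)
Area = |Σ|/2 = |108.7638|/2 = 54.3819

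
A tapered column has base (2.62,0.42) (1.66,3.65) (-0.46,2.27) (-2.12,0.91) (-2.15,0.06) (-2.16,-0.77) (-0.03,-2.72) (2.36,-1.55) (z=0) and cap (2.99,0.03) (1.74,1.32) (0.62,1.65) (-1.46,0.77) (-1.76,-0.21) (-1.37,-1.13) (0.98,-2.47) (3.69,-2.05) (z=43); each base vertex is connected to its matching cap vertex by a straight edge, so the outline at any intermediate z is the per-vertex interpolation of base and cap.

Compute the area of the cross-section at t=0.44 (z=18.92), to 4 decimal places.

Cross-section at t=0.44: each vertex is (1-t)·p0[i] + t·p1[i].
  v1: (1-0.44)·(2.62,0.42) + 0.44·(2.99,0.03) = (2.7828,0.2484)
  v2: (1-0.44)·(1.66,3.65) + 0.44·(1.74,1.32) = (1.6952,2.6248)
  v3: (1-0.44)·(-0.46,2.27) + 0.44·(0.62,1.65) = (0.0152,1.9972)
  v4: (1-0.44)·(-2.12,0.91) + 0.44·(-1.46,0.77) = (-1.8296,0.8484)
  v5: (1-0.44)·(-2.15,0.06) + 0.44·(-1.76,-0.21) = (-1.9784,-0.0588)
  v6: (1-0.44)·(-2.16,-0.77) + 0.44·(-1.37,-1.13) = (-1.8124,-0.9284)
  v7: (1-0.44)·(-0.03,-2.72) + 0.44·(0.98,-2.47) = (0.4144,-2.6100)
  v8: (1-0.44)·(2.36,-1.55) + 0.44·(3.69,-2.05) = (2.9452,-1.7700)
Shoelace sum Σ(x_i·y_{i+1} − x_{i+1}·y_i):
  i=1: 2.7828·2.6248 − 1.6952·0.2484 = +6.8832 (running +6.8832)
  i=2: 1.6952·1.9972 − 0.0152·2.6248 = +3.3458 (running +10.2290)
  i=3: 0.0152·0.8484 − -1.8296·1.9972 = +3.6670 (running +13.8959)
  i=4: -1.8296·-0.0588 − -1.9784·0.8484 = +1.7861 (running +15.6820)
  i=5: -1.9784·-0.9284 − -1.8124·-0.0588 = +1.7302 (running +17.4122)
  i=6: -1.8124·-2.6100 − 0.4144·-0.9284 = +5.1151 (running +22.5273)
  i=7: 0.4144·-1.7700 − 2.9452·-2.6100 = +6.9535 (running +29.4807)
  i=8: 2.9452·0.2484 − 2.7828·-1.7700 = +5.6571 (running +35.1379)
Area = |Σ|/2 = |35.1379|/2 = 17.5689

Area at t=0.44: 17.5689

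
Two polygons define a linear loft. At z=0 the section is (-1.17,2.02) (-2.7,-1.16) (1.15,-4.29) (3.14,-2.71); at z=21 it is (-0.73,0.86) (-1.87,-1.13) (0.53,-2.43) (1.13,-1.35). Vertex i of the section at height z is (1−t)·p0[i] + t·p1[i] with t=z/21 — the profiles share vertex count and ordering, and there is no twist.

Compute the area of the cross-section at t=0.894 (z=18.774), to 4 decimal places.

Cross-section at t=0.894: each vertex is (1-t)·p0[i] + t·p1[i].
  v1: (1-0.894)·(-1.17,2.02) + 0.894·(-0.73,0.86) = (-0.7766,0.9830)
  v2: (1-0.894)·(-2.7,-1.16) + 0.894·(-1.87,-1.13) = (-1.9580,-1.1332)
  v3: (1-0.894)·(1.15,-4.29) + 0.894·(0.53,-2.43) = (0.5957,-2.6272)
  v4: (1-0.894)·(3.14,-2.71) + 0.894·(1.13,-1.35) = (1.3431,-1.4942)
Shoelace sum Σ(x_i·y_{i+1} − x_{i+1}·y_i):
  i=1: -0.7766·-1.1332 − -1.9580·0.9830 = +2.8047 (running +2.8047)
  i=2: -1.9580·-2.6272 − 0.5957·-1.1332 = +5.8190 (running +8.6237)
  i=3: 0.5957·-1.4942 − 1.3431·-2.6272 = +2.6383 (running +11.2620)
  i=4: 1.3431·0.9830 − -0.7766·-1.4942 = +0.1597 (running +11.4218)
Area = |Σ|/2 = |11.4218|/2 = 5.7109

Area at t=0.894: 5.7109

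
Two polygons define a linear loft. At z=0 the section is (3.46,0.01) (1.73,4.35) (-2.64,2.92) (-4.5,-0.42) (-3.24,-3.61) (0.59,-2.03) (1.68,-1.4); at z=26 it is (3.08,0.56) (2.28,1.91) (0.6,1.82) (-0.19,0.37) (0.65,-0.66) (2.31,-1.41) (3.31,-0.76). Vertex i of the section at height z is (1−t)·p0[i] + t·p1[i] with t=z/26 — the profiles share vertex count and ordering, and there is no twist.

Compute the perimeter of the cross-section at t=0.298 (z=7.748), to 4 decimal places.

Cross-section at t=0.298: each vertex is (1-t)·p0[i] + t·p1[i].
  v1: (1-0.298)·(3.46,0.01) + 0.298·(3.08,0.56) = (3.3468,0.1739)
  v2: (1-0.298)·(1.73,4.35) + 0.298·(2.28,1.91) = (1.8939,3.6229)
  v3: (1-0.298)·(-2.64,2.92) + 0.298·(0.6,1.82) = (-1.6745,2.5922)
  v4: (1-0.298)·(-4.5,-0.42) + 0.298·(-0.19,0.37) = (-3.2156,-0.1846)
  v5: (1-0.298)·(-3.24,-3.61) + 0.298·(0.65,-0.66) = (-2.0808,-2.7309)
  v6: (1-0.298)·(0.59,-2.03) + 0.298·(2.31,-1.41) = (1.1026,-1.8452)
  v7: (1-0.298)·(1.68,-1.4) + 0.298·(3.31,-0.76) = (2.1657,-1.2093)
Perimeter = Σ |v_{i+1} − v_i|:
  edge 1→2: √(-1.4529² + 3.4490²) = 3.7425 (running 3.7425)
  edge 2→3: √(-3.5684² + -1.0307²) = 3.7142 (running 7.4567)
  edge 3→4: √(-1.5411² + -2.7768²) = 3.1758 (running 10.6325)
  edge 4→5: √(1.1348² + -2.5463²) = 2.7878 (running 13.4203)
  edge 5→6: √(3.1833² + 0.8857²) = 3.3042 (running 16.7245)
  edge 6→7: √(1.0632² + 0.6360²) = 1.2389 (running 17.9634)
  edge 7→1: √(1.1810² + 1.3832²) = 1.8188 (running 19.7822)
Perimeter = 19.7822

Perimeter at t=0.298: 19.7822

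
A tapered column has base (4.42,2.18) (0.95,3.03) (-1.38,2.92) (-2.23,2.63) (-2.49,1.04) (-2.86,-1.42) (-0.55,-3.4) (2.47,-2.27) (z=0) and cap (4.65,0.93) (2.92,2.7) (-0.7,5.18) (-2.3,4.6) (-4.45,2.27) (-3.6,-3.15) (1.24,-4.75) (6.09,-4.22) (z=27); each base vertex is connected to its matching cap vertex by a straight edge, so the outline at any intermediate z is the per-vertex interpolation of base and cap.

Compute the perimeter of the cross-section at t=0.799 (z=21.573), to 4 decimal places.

Cross-section at t=0.799: each vertex is (1-t)·p0[i] + t·p1[i].
  v1: (1-0.799)·(4.42,2.18) + 0.799·(4.65,0.93) = (4.6038,1.1813)
  v2: (1-0.799)·(0.95,3.03) + 0.799·(2.92,2.7) = (2.5240,2.7663)
  v3: (1-0.799)·(-1.38,2.92) + 0.799·(-0.7,5.18) = (-0.8367,4.7257)
  v4: (1-0.799)·(-2.23,2.63) + 0.799·(-2.3,4.6) = (-2.2859,4.2040)
  v5: (1-0.799)·(-2.49,1.04) + 0.799·(-4.45,2.27) = (-4.0560,2.0228)
  v6: (1-0.799)·(-2.86,-1.42) + 0.799·(-3.6,-3.15) = (-3.4513,-2.8023)
  v7: (1-0.799)·(-0.55,-3.4) + 0.799·(1.24,-4.75) = (0.8802,-4.4787)
  v8: (1-0.799)·(2.47,-2.27) + 0.799·(6.09,-4.22) = (5.3624,-3.8280)
Perimeter = Σ |v_{i+1} − v_i|:
  edge 1→2: √(-2.0797² + 1.5851²) = 2.6149 (running 2.6149)
  edge 2→3: √(-3.3607² + 1.9594²) = 3.8902 (running 6.5051)
  edge 3→4: √(-1.4492² + -0.5217²) = 1.5403 (running 8.0454)
  edge 4→5: √(-1.7701² + -2.1813²) = 2.8091 (running 10.8545)
  edge 5→6: √(0.6048² + -4.8250²) = 4.8628 (running 15.7173)
  edge 6→7: √(4.3315² + -1.6764²) = 4.6446 (running 20.3619)
  edge 7→8: √(4.4822² + 0.6506²) = 4.5291 (running 24.8910)
  edge 8→1: √(-0.7586² + 5.0093²) = 5.0664 (running 29.9574)
Perimeter = 29.9574

Perimeter at t=0.799: 29.9574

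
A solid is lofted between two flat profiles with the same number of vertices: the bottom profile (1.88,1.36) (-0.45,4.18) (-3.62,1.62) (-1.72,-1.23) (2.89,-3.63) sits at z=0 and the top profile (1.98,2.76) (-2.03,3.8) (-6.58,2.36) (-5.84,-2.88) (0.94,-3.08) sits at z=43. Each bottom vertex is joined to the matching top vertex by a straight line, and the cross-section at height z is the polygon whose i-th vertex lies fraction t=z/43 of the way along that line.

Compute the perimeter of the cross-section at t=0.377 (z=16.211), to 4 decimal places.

Perimeter at t=0.377: 22.9179

Cross-section at t=0.377: each vertex is (1-t)·p0[i] + t·p1[i].
  v1: (1-0.377)·(1.88,1.36) + 0.377·(1.98,2.76) = (1.9177,1.8878)
  v2: (1-0.377)·(-0.45,4.18) + 0.377·(-2.03,3.8) = (-1.0457,4.0367)
  v3: (1-0.377)·(-3.62,1.62) + 0.377·(-6.58,2.36) = (-4.7359,1.8990)
  v4: (1-0.377)·(-1.72,-1.23) + 0.377·(-5.84,-2.88) = (-3.2732,-1.8521)
  v5: (1-0.377)·(2.89,-3.63) + 0.377·(0.94,-3.08) = (2.1549,-3.4226)
Perimeter = Σ |v_{i+1} − v_i|:
  edge 1→2: √(-2.9634² + 2.1489²) = 3.6605 (running 3.6605)
  edge 2→3: √(-3.6903² + -2.1378²) = 4.2647 (running 7.9253)
  edge 3→4: √(1.4627² + -3.7510²) = 4.0261 (running 11.9514)
  edge 4→5: √(5.4281² + -1.5706²) = 5.6507 (running 17.6021)
  edge 5→1: √(-0.2372² + 5.3104²) = 5.3157 (running 22.9179)
Perimeter = 22.9179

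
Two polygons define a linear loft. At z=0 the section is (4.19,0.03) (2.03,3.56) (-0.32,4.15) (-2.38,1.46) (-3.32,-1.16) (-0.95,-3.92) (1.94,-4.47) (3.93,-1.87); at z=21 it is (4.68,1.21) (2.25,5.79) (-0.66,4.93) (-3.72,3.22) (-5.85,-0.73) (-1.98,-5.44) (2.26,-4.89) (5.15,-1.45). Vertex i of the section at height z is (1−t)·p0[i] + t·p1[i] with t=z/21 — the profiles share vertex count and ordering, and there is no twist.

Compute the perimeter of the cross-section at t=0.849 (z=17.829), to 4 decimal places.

Perimeter at t=0.849: 32.2588

Cross-section at t=0.849: each vertex is (1-t)·p0[i] + t·p1[i].
  v1: (1-0.849)·(4.19,0.03) + 0.849·(4.68,1.21) = (4.6060,1.0318)
  v2: (1-0.849)·(2.03,3.56) + 0.849·(2.25,5.79) = (2.2168,5.4533)
  v3: (1-0.849)·(-0.32,4.15) + 0.849·(-0.66,4.93) = (-0.6087,4.8122)
  v4: (1-0.849)·(-2.38,1.46) + 0.849·(-3.72,3.22) = (-3.5177,2.9542)
  v5: (1-0.849)·(-3.32,-1.16) + 0.849·(-5.85,-0.73) = (-5.4680,-0.7949)
  v6: (1-0.849)·(-0.95,-3.92) + 0.849·(-1.98,-5.44) = (-1.8245,-5.2105)
  v7: (1-0.849)·(1.94,-4.47) + 0.849·(2.26,-4.89) = (2.2117,-4.8266)
  v8: (1-0.849)·(3.93,-1.87) + 0.849·(5.15,-1.45) = (4.9658,-1.5134)
Perimeter = Σ |v_{i+1} − v_i|:
  edge 1→2: √(-2.3892² + 4.4215²) = 5.0257 (running 5.0257)
  edge 2→3: √(-2.8254² + -0.6410²) = 2.8972 (running 7.9229)
  edge 3→4: √(-2.9090² + -1.8580²) = 3.4517 (running 11.3747)
  edge 4→5: √(-1.9503² + -3.7492²) = 4.2261 (running 15.6008)
  edge 5→6: √(3.6435² + -4.4156²) = 5.7247 (running 21.3255)
  edge 6→7: √(4.0362² + 0.3839²) = 4.0544 (running 25.3798)
  edge 7→8: √(2.7541² + 3.3132²) = 4.3084 (running 29.6882)
  edge 8→1: √(-0.3598² + 2.5452²) = 2.5705 (running 32.2588)
Perimeter = 32.2588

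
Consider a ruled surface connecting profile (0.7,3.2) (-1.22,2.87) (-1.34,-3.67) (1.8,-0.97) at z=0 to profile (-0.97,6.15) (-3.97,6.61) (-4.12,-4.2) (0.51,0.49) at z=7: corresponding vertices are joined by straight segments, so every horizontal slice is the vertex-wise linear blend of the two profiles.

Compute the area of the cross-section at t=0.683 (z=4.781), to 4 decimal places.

Cross-section at t=0.683: each vertex is (1-t)·p0[i] + t·p1[i].
  v1: (1-0.683)·(0.7,3.2) + 0.683·(-0.97,6.15) = (-0.4406,5.2149)
  v2: (1-0.683)·(-1.22,2.87) + 0.683·(-3.97,6.61) = (-3.0983,5.4244)
  v3: (1-0.683)·(-1.34,-3.67) + 0.683·(-4.12,-4.2) = (-3.2387,-4.0320)
  v4: (1-0.683)·(1.8,-0.97) + 0.683·(0.51,0.49) = (0.9189,0.0272)
Shoelace sum Σ(x_i·y_{i+1} − x_{i+1}·y_i):
  i=1: -0.4406·5.4244 − -3.0983·5.2149 = +13.7669 (running +13.7669)
  i=2: -3.0983·-4.0320 − -3.2387·5.4244 = +30.0604 (running +43.8273)
  i=3: -3.2387·0.0272 − 0.9189·-4.0320 = +3.6171 (running +47.4443)
  i=4: 0.9189·5.2149 − -0.4406·0.0272 = +4.8041 (running +52.2484)
Area = |Σ|/2 = |52.2484|/2 = 26.1242

Area at t=0.683: 26.1242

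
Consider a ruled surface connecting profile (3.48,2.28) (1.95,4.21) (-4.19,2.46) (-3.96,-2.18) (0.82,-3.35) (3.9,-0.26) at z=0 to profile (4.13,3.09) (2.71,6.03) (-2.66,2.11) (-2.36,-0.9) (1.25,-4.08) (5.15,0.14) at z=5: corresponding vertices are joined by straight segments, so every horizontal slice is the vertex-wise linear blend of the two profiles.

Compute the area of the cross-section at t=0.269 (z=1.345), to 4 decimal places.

Cross-section at t=0.269: each vertex is (1-t)·p0[i] + t·p1[i].
  v1: (1-0.269)·(3.48,2.28) + 0.269·(4.13,3.09) = (3.6549,2.4979)
  v2: (1-0.269)·(1.95,4.21) + 0.269·(2.71,6.03) = (2.1544,4.6996)
  v3: (1-0.269)·(-4.19,2.46) + 0.269·(-2.66,2.11) = (-3.7784,2.3659)
  v4: (1-0.269)·(-3.96,-2.18) + 0.269·(-2.36,-0.9) = (-3.5296,-1.8357)
  v5: (1-0.269)·(0.82,-3.35) + 0.269·(1.25,-4.08) = (0.9357,-3.5464)
  v6: (1-0.269)·(3.9,-0.26) + 0.269·(5.15,0.14) = (4.2363,-0.1524)
Shoelace sum Σ(x_i·y_{i+1} − x_{i+1}·y_i):
  i=1: 3.6549·4.6996 − 2.1544·2.4979 = +11.7947 (running +11.7947)
  i=2: 2.1544·2.3659 − -3.7784·4.6996 = +22.8541 (running +34.6488)
  i=3: -3.7784·-1.8357 − -3.5296·2.3659 = +15.2865 (running +49.9353)
  i=4: -3.5296·-3.5464 − 0.9357·-1.8357 = +14.2349 (running +64.1702)
  i=5: 0.9357·-0.1524 − 4.2363·-3.5464 = +14.8807 (running +79.0509)
  i=6: 4.2363·2.4979 − 3.6549·-0.1524 = +11.1387 (running +90.1896)
Area = |Σ|/2 = |90.1896|/2 = 45.0948

Area at t=0.269: 45.0948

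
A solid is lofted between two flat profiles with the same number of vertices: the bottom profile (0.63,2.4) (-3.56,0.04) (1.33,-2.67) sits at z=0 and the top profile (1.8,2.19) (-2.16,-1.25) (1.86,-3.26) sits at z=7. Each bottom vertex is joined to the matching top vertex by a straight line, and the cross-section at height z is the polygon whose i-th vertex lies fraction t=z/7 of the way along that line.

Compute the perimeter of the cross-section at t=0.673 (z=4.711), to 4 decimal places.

Perimeter at t=0.673: 15.2650

Cross-section at t=0.673: each vertex is (1-t)·p0[i] + t·p1[i].
  v1: (1-0.673)·(0.63,2.4) + 0.673·(1.8,2.19) = (1.4174,2.2587)
  v2: (1-0.673)·(-3.56,0.04) + 0.673·(-2.16,-1.25) = (-2.6178,-0.8282)
  v3: (1-0.673)·(1.33,-2.67) + 0.673·(1.86,-3.26) = (1.6867,-3.0671)
Perimeter = Σ |v_{i+1} − v_i|:
  edge 1→2: √(-4.0352² + -3.0868²) = 5.0805 (running 5.0805)
  edge 2→3: √(4.3045² + -2.2389²) = 4.8519 (running 9.9324)
  edge 3→1: √(-0.2693² + 5.3257²) = 5.3325 (running 15.2650)
Perimeter = 15.2650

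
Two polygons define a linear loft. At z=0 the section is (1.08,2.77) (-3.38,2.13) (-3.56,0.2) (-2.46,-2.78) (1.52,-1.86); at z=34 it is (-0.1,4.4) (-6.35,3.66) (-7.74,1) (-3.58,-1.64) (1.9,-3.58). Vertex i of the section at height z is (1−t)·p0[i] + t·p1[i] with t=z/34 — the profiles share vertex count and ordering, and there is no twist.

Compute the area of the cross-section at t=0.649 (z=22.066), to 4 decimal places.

Cross-section at t=0.649: each vertex is (1-t)·p0[i] + t·p1[i].
  v1: (1-0.649)·(1.08,2.77) + 0.649·(-0.1,4.4) = (0.3142,3.8279)
  v2: (1-0.649)·(-3.38,2.13) + 0.649·(-6.35,3.66) = (-5.3075,3.1230)
  v3: (1-0.649)·(-3.56,0.2) + 0.649·(-7.74,1) = (-6.2728,0.7192)
  v4: (1-0.649)·(-2.46,-2.78) + 0.649·(-3.58,-1.64) = (-3.1869,-2.0401)
  v5: (1-0.649)·(1.52,-1.86) + 0.649·(1.9,-3.58) = (1.7666,-2.9763)
Shoelace sum Σ(x_i·y_{i+1} − x_{i+1}·y_i):
  i=1: 0.3142·3.1230 − -5.3075·3.8279 = +21.2977 (running +21.2977)
  i=2: -5.3075·0.7192 − -6.2728·3.1230 = +15.7727 (running +37.0704)
  i=3: -6.2728·-2.0401 − -3.1869·0.7192 = +15.0894 (running +52.1598)
  i=4: -3.1869·-2.9763 − 1.7666·-2.0401 = +13.0892 (running +65.2490)
  i=5: 1.7666·3.8279 − 0.3142·-2.9763 = +7.6975 (running +72.9465)
Area = |Σ|/2 = |72.9465|/2 = 36.4732

Area at t=0.649: 36.4732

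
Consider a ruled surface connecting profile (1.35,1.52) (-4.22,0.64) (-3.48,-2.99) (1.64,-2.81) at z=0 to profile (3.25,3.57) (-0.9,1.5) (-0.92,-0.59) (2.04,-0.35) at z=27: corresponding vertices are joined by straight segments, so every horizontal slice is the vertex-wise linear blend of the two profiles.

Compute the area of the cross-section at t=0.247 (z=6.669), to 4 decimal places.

Area at t=0.247: 18.4941

Cross-section at t=0.247: each vertex is (1-t)·p0[i] + t·p1[i].
  v1: (1-0.247)·(1.35,1.52) + 0.247·(3.25,3.57) = (1.8193,2.0263)
  v2: (1-0.247)·(-4.22,0.64) + 0.247·(-0.9,1.5) = (-3.4000,0.8524)
  v3: (1-0.247)·(-3.48,-2.99) + 0.247·(-0.92,-0.59) = (-2.8477,-2.3972)
  v4: (1-0.247)·(1.64,-2.81) + 0.247·(2.04,-0.35) = (1.7388,-2.2024)
Shoelace sum Σ(x_i·y_{i+1} − x_{i+1}·y_i):
  i=1: 1.8193·0.8524 − -3.4000·2.0263 = +8.4403 (running +8.4403)
  i=2: -3.4000·-2.3972 − -2.8477·0.8524 = +10.5778 (running +19.0181)
  i=3: -2.8477·-2.2024 − 1.7388·-2.3972 = +10.4399 (running +29.4580)
  i=4: 1.7388·2.0263 − 1.8193·-2.2024 = +7.5302 (running +36.9883)
Area = |Σ|/2 = |36.9883|/2 = 18.4941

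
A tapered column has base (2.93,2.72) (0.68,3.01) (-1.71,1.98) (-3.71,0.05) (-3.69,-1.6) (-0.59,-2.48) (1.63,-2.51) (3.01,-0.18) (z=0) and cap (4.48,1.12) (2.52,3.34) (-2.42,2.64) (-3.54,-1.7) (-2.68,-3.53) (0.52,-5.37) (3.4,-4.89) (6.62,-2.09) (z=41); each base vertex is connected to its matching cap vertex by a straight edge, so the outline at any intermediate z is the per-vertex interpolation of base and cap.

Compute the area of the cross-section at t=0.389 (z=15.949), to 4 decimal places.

Area at t=0.389: 39.6817

Cross-section at t=0.389: each vertex is (1-t)·p0[i] + t·p1[i].
  v1: (1-0.389)·(2.93,2.72) + 0.389·(4.48,1.12) = (3.5330,2.0976)
  v2: (1-0.389)·(0.68,3.01) + 0.389·(2.52,3.34) = (1.3958,3.1384)
  v3: (1-0.389)·(-1.71,1.98) + 0.389·(-2.42,2.64) = (-1.9862,2.2367)
  v4: (1-0.389)·(-3.71,0.05) + 0.389·(-3.54,-1.7) = (-3.6439,-0.6308)
  v5: (1-0.389)·(-3.69,-1.6) + 0.389·(-2.68,-3.53) = (-3.2971,-2.3508)
  v6: (1-0.389)·(-0.59,-2.48) + 0.389·(0.52,-5.37) = (-0.1582,-3.6042)
  v7: (1-0.389)·(1.63,-2.51) + 0.389·(3.4,-4.89) = (2.3185,-3.4358)
  v8: (1-0.389)·(3.01,-0.18) + 0.389·(6.62,-2.09) = (4.4143,-0.9230)
Shoelace sum Σ(x_i·y_{i+1} − x_{i+1}·y_i):
  i=1: 3.5330·3.1384 − 1.3958·2.0976 = +8.1600 (running +8.1600)
  i=2: 1.3958·2.2367 − -1.9862·3.1384 = +9.3554 (running +17.5153)
  i=3: -1.9862·-0.6308 − -3.6439·2.2367 = +9.4032 (running +26.9185)
  i=4: -3.6439·-2.3508 − -3.2971·-0.6308 = +6.4862 (running +33.4047)
  i=5: -3.2971·-3.6042 − -0.1582·-2.3508 = +11.5116 (running +44.9163)
  i=6: -0.1582·-3.4358 − 2.3185·-3.6042 = +8.9001 (running +53.8163)
  i=7: 2.3185·-0.9230 − 4.4143·-3.4358 = +13.0267 (running +66.8431)
  i=8: 4.4143·2.0976 − 3.5330·-0.9230 = +12.5203 (running +79.3634)
Area = |Σ|/2 = |79.3634|/2 = 39.6817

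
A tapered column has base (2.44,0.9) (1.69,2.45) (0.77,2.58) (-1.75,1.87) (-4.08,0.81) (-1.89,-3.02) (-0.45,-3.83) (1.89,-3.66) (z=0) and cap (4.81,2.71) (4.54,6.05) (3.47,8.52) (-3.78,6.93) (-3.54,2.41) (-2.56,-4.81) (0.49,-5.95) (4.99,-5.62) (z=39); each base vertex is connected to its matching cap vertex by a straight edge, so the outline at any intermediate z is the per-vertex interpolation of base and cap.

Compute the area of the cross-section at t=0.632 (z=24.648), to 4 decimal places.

Area at t=0.632: 72.8561

Cross-section at t=0.632: each vertex is (1-t)·p0[i] + t·p1[i].
  v1: (1-0.632)·(2.44,0.9) + 0.632·(4.81,2.71) = (3.9378,2.0439)
  v2: (1-0.632)·(1.69,2.45) + 0.632·(4.54,6.05) = (3.4912,4.7252)
  v3: (1-0.632)·(0.77,2.58) + 0.632·(3.47,8.52) = (2.4764,6.3341)
  v4: (1-0.632)·(-1.75,1.87) + 0.632·(-3.78,6.93) = (-3.0330,5.0679)
  v5: (1-0.632)·(-4.08,0.81) + 0.632·(-3.54,2.41) = (-3.7387,1.8212)
  v6: (1-0.632)·(-1.89,-3.02) + 0.632·(-2.56,-4.81) = (-2.3134,-4.1513)
  v7: (1-0.632)·(-0.45,-3.83) + 0.632·(0.49,-5.95) = (0.1441,-5.1698)
  v8: (1-0.632)·(1.89,-3.66) + 0.632·(4.99,-5.62) = (3.8492,-4.8987)
Shoelace sum Σ(x_i·y_{i+1} − x_{i+1}·y_i):
  i=1: 3.9378·4.7252 − 3.4912·2.0439 = +11.4713 (running +11.4713)
  i=2: 3.4912·6.3341 − 2.4764·4.7252 = +10.4121 (running +21.8834)
  i=3: 2.4764·5.0679 − -3.0330·6.3341 = +31.7612 (running +53.6446)
  i=4: -3.0330·1.8212 − -3.7387·5.0679 = +13.4239 (running +67.0685)
  i=5: -3.7387·-4.1513 − -2.3134·1.8212 = +19.7337 (running +86.8022)
  i=6: -2.3134·-5.1698 − 0.1441·-4.1513 = +12.5582 (running +99.3605)
  i=7: 0.1441·-4.8987 − 3.8492·-5.1698 = +19.1939 (running +118.5544)
  i=8: 3.8492·2.0439 − 3.9378·-4.8987 = +27.1578 (running +145.7122)
Area = |Σ|/2 = |145.7122|/2 = 72.8561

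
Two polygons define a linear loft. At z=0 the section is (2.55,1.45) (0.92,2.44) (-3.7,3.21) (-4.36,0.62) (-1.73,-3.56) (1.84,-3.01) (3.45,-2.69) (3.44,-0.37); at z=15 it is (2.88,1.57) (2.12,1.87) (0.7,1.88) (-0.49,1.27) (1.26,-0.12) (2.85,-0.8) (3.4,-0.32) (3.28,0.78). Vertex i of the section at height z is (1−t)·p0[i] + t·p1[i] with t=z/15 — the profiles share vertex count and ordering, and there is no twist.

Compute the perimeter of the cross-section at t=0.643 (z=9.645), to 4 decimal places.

Cross-section at t=0.643: each vertex is (1-t)·p0[i] + t·p1[i].
  v1: (1-0.643)·(2.55,1.45) + 0.643·(2.88,1.57) = (2.7622,1.5272)
  v2: (1-0.643)·(0.92,2.44) + 0.643·(2.12,1.87) = (1.6916,2.0735)
  v3: (1-0.643)·(-3.7,3.21) + 0.643·(0.7,1.88) = (-0.8708,2.3548)
  v4: (1-0.643)·(-4.36,0.62) + 0.643·(-0.49,1.27) = (-1.8716,1.0379)
  v5: (1-0.643)·(-1.73,-3.56) + 0.643·(1.26,-0.12) = (0.1926,-1.3481)
  v6: (1-0.643)·(1.84,-3.01) + 0.643·(2.85,-0.8) = (2.4894,-1.5890)
  v7: (1-0.643)·(3.45,-2.69) + 0.643·(3.4,-0.32) = (3.4178,-1.1661)
  v8: (1-0.643)·(3.44,-0.37) + 0.643·(3.28,0.78) = (3.3371,0.3695)
Perimeter = Σ |v_{i+1} − v_i|:
  edge 1→2: √(-1.0706² + 0.5463²) = 1.2019 (running 1.2019)
  edge 2→3: √(-2.5624² + 0.2813²) = 2.5778 (running 3.7797)
  edge 3→4: √(-1.0008² + -1.3169²) = 1.6540 (running 5.4337)
  edge 4→5: √(2.0642² + -2.3860²) = 3.1550 (running 8.5887)
  edge 5→6: √(2.2969² + -0.2409²) = 2.3095 (running 10.8982)
  edge 6→7: √(0.9284² + 0.4229²) = 1.0202 (running 11.9184)
  edge 7→8: √(-0.0807² + 1.5355²) = 1.5377 (running 13.4560)
  edge 8→1: √(-0.5749² + 1.1577²) = 1.2926 (running 14.7486)
Perimeter = 14.7486

Perimeter at t=0.643: 14.7486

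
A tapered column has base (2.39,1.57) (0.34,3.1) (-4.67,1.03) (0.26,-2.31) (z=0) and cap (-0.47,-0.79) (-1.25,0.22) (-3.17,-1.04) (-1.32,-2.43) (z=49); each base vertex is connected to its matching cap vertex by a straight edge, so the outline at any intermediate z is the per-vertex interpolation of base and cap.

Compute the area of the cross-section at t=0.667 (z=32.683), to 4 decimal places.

Cross-section at t=0.667: each vertex is (1-t)·p0[i] + t·p1[i].
  v1: (1-0.667)·(2.39,1.57) + 0.667·(-0.47,-0.79) = (0.4824,-0.0041)
  v2: (1-0.667)·(0.34,3.1) + 0.667·(-1.25,0.22) = (-0.7205,1.1790)
  v3: (1-0.667)·(-4.67,1.03) + 0.667·(-3.17,-1.04) = (-3.6695,-0.3507)
  v4: (1-0.667)·(0.26,-2.31) + 0.667·(-1.32,-2.43) = (-0.7939,-2.3900)
Shoelace sum Σ(x_i·y_{i+1} − x_{i+1}·y_i):
  i=1: 0.4824·1.1790 − -0.7205·-0.0041 = +0.5658 (running +0.5658)
  i=2: -0.7205·-0.3507 − -3.6695·1.1790 = +4.5792 (running +5.1449)
  i=3: -3.6695·-2.3900 − -0.7939·-0.3507 = +8.4919 (running +13.6368)
  i=4: -0.7939·-0.0041 − 0.4824·-2.3900 = +1.1562 (running +14.7930)
Area = |Σ|/2 = |14.7930|/2 = 7.3965

Area at t=0.667: 7.3965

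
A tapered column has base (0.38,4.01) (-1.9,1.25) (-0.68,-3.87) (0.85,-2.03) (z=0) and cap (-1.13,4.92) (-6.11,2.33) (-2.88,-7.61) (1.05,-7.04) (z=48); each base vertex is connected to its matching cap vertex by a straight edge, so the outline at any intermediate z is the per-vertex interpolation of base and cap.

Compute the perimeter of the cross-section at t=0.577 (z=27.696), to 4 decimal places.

Perimeter at t=0.577: 25.6078

Cross-section at t=0.577: each vertex is (1-t)·p0[i] + t·p1[i].
  v1: (1-0.577)·(0.38,4.01) + 0.577·(-1.13,4.92) = (-0.4913,4.5351)
  v2: (1-0.577)·(-1.9,1.25) + 0.577·(-6.11,2.33) = (-4.3292,1.8732)
  v3: (1-0.577)·(-0.68,-3.87) + 0.577·(-2.88,-7.61) = (-1.9494,-6.0280)
  v4: (1-0.577)·(0.85,-2.03) + 0.577·(1.05,-7.04) = (0.9654,-4.9208)
Perimeter = Σ |v_{i+1} − v_i|:
  edge 1→2: √(-3.8379² + -2.6619²) = 4.6707 (running 4.6707)
  edge 2→3: √(2.3798² + -7.9011²) = 8.2517 (running 12.9224)
  edge 3→4: √(2.9148² + 1.1072²) = 3.1180 (running 16.0404)
  edge 4→1: √(-1.4567² + 9.4558²) = 9.5674 (running 25.6078)
Perimeter = 25.6078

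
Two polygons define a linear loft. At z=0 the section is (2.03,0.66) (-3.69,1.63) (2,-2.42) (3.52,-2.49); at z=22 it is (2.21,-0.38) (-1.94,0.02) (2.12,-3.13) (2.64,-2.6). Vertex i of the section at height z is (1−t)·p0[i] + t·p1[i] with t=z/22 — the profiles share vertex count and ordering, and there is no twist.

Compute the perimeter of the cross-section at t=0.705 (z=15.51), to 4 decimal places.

Perimeter at t=0.705: 13.8207

Cross-section at t=0.705: each vertex is (1-t)·p0[i] + t·p1[i].
  v1: (1-0.705)·(2.03,0.66) + 0.705·(2.21,-0.38) = (2.1569,-0.0732)
  v2: (1-0.705)·(-3.69,1.63) + 0.705·(-1.94,0.02) = (-2.4562,0.4950)
  v3: (1-0.705)·(2,-2.42) + 0.705·(2.12,-3.13) = (2.0846,-2.9205)
  v4: (1-0.705)·(3.52,-2.49) + 0.705·(2.64,-2.6) = (2.8996,-2.5676)
Perimeter = Σ |v_{i+1} − v_i|:
  edge 1→2: √(-4.6131² + 0.5681²) = 4.6480 (running 4.6480)
  edge 2→3: √(4.5408² + -3.4155²) = 5.6820 (running 10.3300)
  edge 3→4: √(0.8150² + 0.3530²) = 0.8882 (running 11.2182)
  edge 4→1: √(-0.7427² + 2.4944²) = 2.6026 (running 13.8207)
Perimeter = 13.8207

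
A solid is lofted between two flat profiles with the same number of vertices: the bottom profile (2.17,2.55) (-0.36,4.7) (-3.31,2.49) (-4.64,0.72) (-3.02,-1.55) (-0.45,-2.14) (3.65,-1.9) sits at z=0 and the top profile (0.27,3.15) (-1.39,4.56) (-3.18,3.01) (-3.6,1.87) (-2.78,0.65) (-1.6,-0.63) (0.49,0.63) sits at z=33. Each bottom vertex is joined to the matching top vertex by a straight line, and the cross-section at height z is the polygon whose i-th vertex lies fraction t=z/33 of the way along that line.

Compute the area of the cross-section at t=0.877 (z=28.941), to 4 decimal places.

Area at t=0.877: 15.8191

Cross-section at t=0.877: each vertex is (1-t)·p0[i] + t·p1[i].
  v1: (1-0.877)·(2.17,2.55) + 0.877·(0.27,3.15) = (0.5037,3.0762)
  v2: (1-0.877)·(-0.36,4.7) + 0.877·(-1.39,4.56) = (-1.2633,4.5772)
  v3: (1-0.877)·(-3.31,2.49) + 0.877·(-3.18,3.01) = (-3.1960,2.9460)
  v4: (1-0.877)·(-4.64,0.72) + 0.877·(-3.6,1.87) = (-3.7279,1.7286)
  v5: (1-0.877)·(-3.02,-1.55) + 0.877·(-2.78,0.65) = (-2.8095,0.3794)
  v6: (1-0.877)·(-0.45,-2.14) + 0.877·(-1.6,-0.63) = (-1.4586,-0.8157)
  v7: (1-0.877)·(3.65,-1.9) + 0.877·(0.49,0.63) = (0.8787,0.3188)
Shoelace sum Σ(x_i·y_{i+1} − x_{i+1}·y_i):
  i=1: 0.5037·4.5772 − -1.2633·3.0762 = +6.1917 (running +6.1917)
  i=2: -1.2633·2.9460 − -3.1960·4.5772 = +10.9070 (running +17.0987)
  i=3: -3.1960·1.7286 − -3.7279·2.9460 = +5.4582 (running +22.5569)
  i=4: -3.7279·0.3794 − -2.8095·1.7286 = +3.4420 (running +25.9989)
  i=5: -2.8095·-0.8157 − -1.4586·0.3794 = +2.8452 (running +28.8441)
  i=6: -1.4586·0.3188 − 0.8787·-0.8157 = +0.2518 (running +29.0959)
  i=7: 0.8787·3.0762 − 0.5037·0.3188 = +2.5424 (running +31.6383)
Area = |Σ|/2 = |31.6383|/2 = 15.8191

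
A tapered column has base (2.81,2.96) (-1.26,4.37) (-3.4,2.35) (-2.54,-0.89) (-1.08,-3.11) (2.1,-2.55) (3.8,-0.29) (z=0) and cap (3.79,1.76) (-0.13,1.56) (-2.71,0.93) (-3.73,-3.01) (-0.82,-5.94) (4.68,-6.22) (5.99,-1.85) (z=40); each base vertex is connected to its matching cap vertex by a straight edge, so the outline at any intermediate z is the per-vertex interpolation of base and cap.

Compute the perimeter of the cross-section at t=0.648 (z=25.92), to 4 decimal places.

Perimeter at t=0.648: 26.4667

Cross-section at t=0.648: each vertex is (1-t)·p0[i] + t·p1[i].
  v1: (1-0.648)·(2.81,2.96) + 0.648·(3.79,1.76) = (3.4450,2.1824)
  v2: (1-0.648)·(-1.26,4.37) + 0.648·(-0.13,1.56) = (-0.5278,2.5491)
  v3: (1-0.648)·(-3.4,2.35) + 0.648·(-2.71,0.93) = (-2.9529,1.4298)
  v4: (1-0.648)·(-2.54,-0.89) + 0.648·(-3.73,-3.01) = (-3.3111,-2.2638)
  v5: (1-0.648)·(-1.08,-3.11) + 0.648·(-0.82,-5.94) = (-0.9115,-4.9438)
  v6: (1-0.648)·(2.1,-2.55) + 0.648·(4.68,-6.22) = (3.7718,-4.9282)
  v7: (1-0.648)·(3.8,-0.29) + 0.648·(5.99,-1.85) = (5.2191,-1.3009)
Perimeter = Σ |v_{i+1} − v_i|:
  edge 1→2: √(-3.9728² + 0.3667²) = 3.9897 (running 3.9897)
  edge 2→3: √(-2.4251² + -1.1193²) = 2.6710 (running 6.6606)
  edge 3→4: √(-0.3582² + -3.6936²) = 3.7109 (running 10.3716)
  edge 4→5: √(2.3996² + -2.6801²) = 3.5973 (running 13.9689)
  edge 5→6: √(4.6834² + 0.0157²) = 4.6834 (running 18.6523)
  edge 6→7: √(1.4473² + 3.6273²) = 3.9054 (running 22.5577)
  edge 7→1: √(-1.7741² + 3.4833²) = 3.9090 (running 26.4667)
Perimeter = 26.4667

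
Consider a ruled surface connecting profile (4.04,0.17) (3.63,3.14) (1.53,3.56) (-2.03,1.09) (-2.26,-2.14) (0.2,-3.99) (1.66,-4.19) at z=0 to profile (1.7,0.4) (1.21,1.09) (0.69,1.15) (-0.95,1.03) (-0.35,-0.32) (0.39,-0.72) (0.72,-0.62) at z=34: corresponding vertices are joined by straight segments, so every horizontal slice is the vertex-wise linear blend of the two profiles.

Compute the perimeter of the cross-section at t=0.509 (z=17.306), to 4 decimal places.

Cross-section at t=0.509: each vertex is (1-t)·p0[i] + t·p1[i].
  v1: (1-0.509)·(4.04,0.17) + 0.509·(1.7,0.4) = (2.8489,0.2871)
  v2: (1-0.509)·(3.63,3.14) + 0.509·(1.21,1.09) = (2.3982,2.0966)
  v3: (1-0.509)·(1.53,3.56) + 0.509·(0.69,1.15) = (1.1024,2.3333)
  v4: (1-0.509)·(-2.03,1.09) + 0.509·(-0.95,1.03) = (-1.4803,1.0595)
  v5: (1-0.509)·(-2.26,-2.14) + 0.509·(-0.35,-0.32) = (-1.2878,-1.2136)
  v6: (1-0.509)·(0.2,-3.99) + 0.509·(0.39,-0.72) = (0.2967,-2.3256)
  v7: (1-0.509)·(1.66,-4.19) + 0.509·(0.72,-0.62) = (1.1815,-2.3729)
Perimeter = Σ |v_{i+1} − v_i|:
  edge 1→2: √(-0.4507² + 1.8095²) = 1.8648 (running 1.8648)
  edge 2→3: √(-1.2958² + 0.2368²) = 1.3172 (running 3.1820)
  edge 3→4: √(-2.5827² + -1.2738²) = 2.8798 (running 6.0618)
  edge 4→5: √(0.1925² + -2.2731²) = 2.2812 (running 8.3430)
  edge 5→6: √(1.5845² + -1.1119²) = 1.9358 (running 10.2787)
  edge 6→7: √(0.8848² + -0.0473²) = 0.8861 (running 11.1648)
  edge 7→1: √(1.6674² + 2.6599²) = 3.1393 (running 14.3042)
Perimeter = 14.3042

Perimeter at t=0.509: 14.3042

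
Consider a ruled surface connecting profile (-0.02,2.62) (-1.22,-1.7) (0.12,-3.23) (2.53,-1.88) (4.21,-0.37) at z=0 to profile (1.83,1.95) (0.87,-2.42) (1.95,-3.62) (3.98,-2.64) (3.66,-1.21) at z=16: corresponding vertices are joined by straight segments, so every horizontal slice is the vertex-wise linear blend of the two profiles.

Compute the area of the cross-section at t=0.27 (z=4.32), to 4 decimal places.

Cross-section at t=0.27: each vertex is (1-t)·p0[i] + t·p1[i].
  v1: (1-0.27)·(-0.02,2.62) + 0.27·(1.83,1.95) = (0.4795,2.4391)
  v2: (1-0.27)·(-1.22,-1.7) + 0.27·(0.87,-2.42) = (-0.6557,-1.8944)
  v3: (1-0.27)·(0.12,-3.23) + 0.27·(1.95,-3.62) = (0.6141,-3.3353)
  v4: (1-0.27)·(2.53,-1.88) + 0.27·(3.98,-2.64) = (2.9215,-2.0852)
  v5: (1-0.27)·(4.21,-0.37) + 0.27·(3.66,-1.21) = (4.0615,-0.5968)
Shoelace sum Σ(x_i·y_{i+1} − x_{i+1}·y_i):
  i=1: 0.4795·-1.8944 − -0.6557·2.4391 = +0.6910 (running +0.6910)
  i=2: -0.6557·-3.3353 − 0.6141·-1.8944 = +3.3503 (running +4.0413)
  i=3: 0.6141·-2.0852 − 2.9215·-3.3353 = +8.4636 (running +12.5048)
  i=4: 2.9215·-0.5968 − 4.0615·-2.0852 = +6.7255 (running +19.2303)
  i=5: 4.0615·2.4391 − 0.4795·-0.5968 = +10.1926 (running +29.4229)
Area = |Σ|/2 = |29.4229|/2 = 14.7114

Area at t=0.27: 14.7114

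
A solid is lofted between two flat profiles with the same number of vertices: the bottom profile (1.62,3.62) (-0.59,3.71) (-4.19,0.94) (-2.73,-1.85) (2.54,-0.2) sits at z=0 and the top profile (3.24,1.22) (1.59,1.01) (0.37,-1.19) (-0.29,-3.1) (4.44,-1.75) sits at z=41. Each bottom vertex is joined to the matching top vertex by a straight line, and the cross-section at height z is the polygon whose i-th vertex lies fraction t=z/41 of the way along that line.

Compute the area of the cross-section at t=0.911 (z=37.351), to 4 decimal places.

Cross-section at t=0.911: each vertex is (1-t)·p0[i] + t·p1[i].
  v1: (1-0.911)·(1.62,3.62) + 0.911·(3.24,1.22) = (3.0958,1.4336)
  v2: (1-0.911)·(-0.59,3.71) + 0.911·(1.59,1.01) = (1.3960,1.2503)
  v3: (1-0.911)·(-4.19,0.94) + 0.911·(0.37,-1.19) = (-0.0358,-1.0004)
  v4: (1-0.911)·(-2.73,-1.85) + 0.911·(-0.29,-3.1) = (-0.5072,-2.9888)
  v5: (1-0.911)·(2.54,-0.2) + 0.911·(4.44,-1.75) = (4.2709,-1.6121)
Shoelace sum Σ(x_i·y_{i+1} − x_{i+1}·y_i):
  i=1: 3.0958·1.2503 − 1.3960·1.4336 = +1.8694 (running +1.8694)
  i=2: 1.3960·-1.0004 − -0.0358·1.2503 = -1.3518 (running +0.5177)
  i=3: -0.0358·-2.9888 − -0.5072·-1.0004 = -0.4003 (running +0.1174)
  i=4: -0.5072·-1.6121 − 4.2709·-2.9888 = +13.5822 (running +13.6996)
  i=5: 4.2709·1.4336 − 3.0958·-1.6121 = +11.1134 (running +24.8130)
Area = |Σ|/2 = |24.8130|/2 = 12.4065

Area at t=0.911: 12.4065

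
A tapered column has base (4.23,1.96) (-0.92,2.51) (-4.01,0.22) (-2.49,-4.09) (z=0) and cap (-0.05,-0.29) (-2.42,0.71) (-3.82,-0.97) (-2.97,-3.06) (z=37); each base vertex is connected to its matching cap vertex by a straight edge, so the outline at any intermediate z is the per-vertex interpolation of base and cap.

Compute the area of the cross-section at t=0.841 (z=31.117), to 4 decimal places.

Cross-section at t=0.841: each vertex is (1-t)·p0[i] + t·p1[i].
  v1: (1-0.841)·(4.23,1.96) + 0.841·(-0.05,-0.29) = (0.6305,0.0678)
  v2: (1-0.841)·(-0.92,2.51) + 0.841·(-2.42,0.71) = (-2.1815,0.9962)
  v3: (1-0.841)·(-4.01,0.22) + 0.841·(-3.82,-0.97) = (-3.8502,-0.7808)
  v4: (1-0.841)·(-2.49,-4.09) + 0.841·(-2.97,-3.06) = (-2.8937,-3.2238)
Shoelace sum Σ(x_i·y_{i+1} − x_{i+1}·y_i):
  i=1: 0.6305·0.9962 − -2.1815·0.0678 = +0.7759 (running +0.7759)
  i=2: -2.1815·-0.7808 − -3.8502·0.9962 = +5.5389 (running +6.3148)
  i=3: -3.8502·-3.2238 − -2.8937·-0.7808 = +10.1528 (running +16.4676)
  i=4: -2.8937·0.0678 − 0.6305·-3.2238 = +1.8366 (running +18.3042)
Area = |Σ|/2 = |18.3042|/2 = 9.1521

Area at t=0.841: 9.1521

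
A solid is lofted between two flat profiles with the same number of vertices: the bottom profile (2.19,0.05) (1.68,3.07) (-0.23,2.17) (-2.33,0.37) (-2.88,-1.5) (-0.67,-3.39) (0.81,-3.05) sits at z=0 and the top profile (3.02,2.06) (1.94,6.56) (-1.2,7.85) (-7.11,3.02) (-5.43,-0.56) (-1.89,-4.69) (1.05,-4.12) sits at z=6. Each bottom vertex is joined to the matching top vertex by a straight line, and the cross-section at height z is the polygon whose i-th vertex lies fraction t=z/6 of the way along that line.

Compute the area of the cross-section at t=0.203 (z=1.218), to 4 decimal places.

Area at t=0.203: 29.4612

Cross-section at t=0.203: each vertex is (1-t)·p0[i] + t·p1[i].
  v1: (1-0.203)·(2.19,0.05) + 0.203·(3.02,2.06) = (2.3585,0.4580)
  v2: (1-0.203)·(1.68,3.07) + 0.203·(1.94,6.56) = (1.7328,3.7785)
  v3: (1-0.203)·(-0.23,2.17) + 0.203·(-1.2,7.85) = (-0.4269,3.3230)
  v4: (1-0.203)·(-2.33,0.37) + 0.203·(-7.11,3.02) = (-3.3003,0.9080)
  v5: (1-0.203)·(-2.88,-1.5) + 0.203·(-5.43,-0.56) = (-3.3976,-1.3092)
  v6: (1-0.203)·(-0.67,-3.39) + 0.203·(-1.89,-4.69) = (-0.9177,-3.6539)
  v7: (1-0.203)·(0.81,-3.05) + 0.203·(1.05,-4.12) = (0.8587,-3.2672)
Shoelace sum Σ(x_i·y_{i+1} − x_{i+1}·y_i):
  i=1: 2.3585·3.7785 − 1.7328·0.4580 = +8.1178 (running +8.1178)
  i=2: 1.7328·3.3230 − -0.4269·3.7785 = +7.3712 (running +15.4890)
  i=3: -0.4269·0.9080 − -3.3003·3.3230 = +10.5795 (running +26.0685)
  i=4: -3.3003·-1.3092 − -3.3976·0.9080 = +7.4056 (running +33.4742)
  i=5: -3.3976·-3.6539 − -0.9177·-1.3092 = +11.2133 (running +44.6875)
  i=6: -0.9177·-3.2672 − 0.8587·-3.6539 = +6.1359 (running +50.8233)
  i=7: 0.8587·0.4580 − 2.3585·-3.2672 = +8.0990 (running +58.9223)
Area = |Σ|/2 = |58.9223|/2 = 29.4612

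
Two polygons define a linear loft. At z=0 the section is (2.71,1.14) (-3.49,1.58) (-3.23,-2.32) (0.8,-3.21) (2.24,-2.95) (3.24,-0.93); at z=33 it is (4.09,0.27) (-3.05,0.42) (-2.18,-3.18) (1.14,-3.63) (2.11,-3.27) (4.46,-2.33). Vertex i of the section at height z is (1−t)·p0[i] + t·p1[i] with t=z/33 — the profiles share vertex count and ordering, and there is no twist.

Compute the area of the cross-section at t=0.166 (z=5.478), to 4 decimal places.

Area at t=0.166: 25.7863

Cross-section at t=0.166: each vertex is (1-t)·p0[i] + t·p1[i].
  v1: (1-0.166)·(2.71,1.14) + 0.166·(4.09,0.27) = (2.9391,0.9956)
  v2: (1-0.166)·(-3.49,1.58) + 0.166·(-3.05,0.42) = (-3.4170,1.3874)
  v3: (1-0.166)·(-3.23,-2.32) + 0.166·(-2.18,-3.18) = (-3.0557,-2.4628)
  v4: (1-0.166)·(0.8,-3.21) + 0.166·(1.14,-3.63) = (0.8564,-3.2797)
  v5: (1-0.166)·(2.24,-2.95) + 0.166·(2.11,-3.27) = (2.2184,-3.0031)
  v6: (1-0.166)·(3.24,-0.93) + 0.166·(4.46,-2.33) = (3.4425,-1.1624)
Shoelace sum Σ(x_i·y_{i+1} − x_{i+1}·y_i):
  i=1: 2.9391·1.3874 − -3.4170·0.9956 = +7.4797 (running +7.4797)
  i=2: -3.4170·-2.4628 − -3.0557·1.3874 = +12.6548 (running +20.1344)
  i=3: -3.0557·-3.2797 − 0.8564·-2.4628 = +12.1310 (running +32.2655)
  i=4: 0.8564·-3.0031 − 2.2184·-3.2797 = +4.7038 (running +36.9693)
  i=5: 2.2184·-1.1624 − 3.4425·-3.0031 = +7.7596 (running +44.7289)
  i=6: 3.4425·0.9956 − 2.9391·-1.1624 = +6.8437 (running +51.5726)
Area = |Σ|/2 = |51.5726|/2 = 25.7863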